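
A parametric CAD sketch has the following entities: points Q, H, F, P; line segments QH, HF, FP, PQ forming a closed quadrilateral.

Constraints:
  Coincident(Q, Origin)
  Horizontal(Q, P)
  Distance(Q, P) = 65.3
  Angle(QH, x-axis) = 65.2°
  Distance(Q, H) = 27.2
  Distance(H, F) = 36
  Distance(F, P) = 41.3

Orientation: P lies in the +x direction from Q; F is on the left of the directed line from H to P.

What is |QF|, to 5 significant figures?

58.176

Checks: |HF| = 36.00 ✓; |FP| = 41.30 ✓.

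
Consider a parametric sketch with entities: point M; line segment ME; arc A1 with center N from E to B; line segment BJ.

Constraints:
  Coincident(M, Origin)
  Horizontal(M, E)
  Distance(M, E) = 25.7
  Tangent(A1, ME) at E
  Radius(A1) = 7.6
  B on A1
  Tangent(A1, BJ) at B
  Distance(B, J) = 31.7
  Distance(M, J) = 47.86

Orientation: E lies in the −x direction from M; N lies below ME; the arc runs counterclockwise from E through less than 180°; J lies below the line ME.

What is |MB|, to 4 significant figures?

34.39

Checks: |NB| = 7.600 ✓; ∠(NB, BJ) = 90.00° ✓; |BJ| = 31.70 ✓; |MJ| = 47.86 ✓.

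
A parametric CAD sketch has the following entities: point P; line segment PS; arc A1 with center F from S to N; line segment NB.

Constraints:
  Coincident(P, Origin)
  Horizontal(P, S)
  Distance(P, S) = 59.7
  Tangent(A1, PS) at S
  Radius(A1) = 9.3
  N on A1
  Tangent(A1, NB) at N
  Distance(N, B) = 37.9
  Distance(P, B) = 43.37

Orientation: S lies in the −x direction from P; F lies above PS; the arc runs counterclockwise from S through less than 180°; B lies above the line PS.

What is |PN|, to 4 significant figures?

52.62

Checks: |FN| = 9.300 ✓; ∠(FN, NB) = 90.00° ✓; |NB| = 37.90 ✓; |PB| = 43.37 ✓.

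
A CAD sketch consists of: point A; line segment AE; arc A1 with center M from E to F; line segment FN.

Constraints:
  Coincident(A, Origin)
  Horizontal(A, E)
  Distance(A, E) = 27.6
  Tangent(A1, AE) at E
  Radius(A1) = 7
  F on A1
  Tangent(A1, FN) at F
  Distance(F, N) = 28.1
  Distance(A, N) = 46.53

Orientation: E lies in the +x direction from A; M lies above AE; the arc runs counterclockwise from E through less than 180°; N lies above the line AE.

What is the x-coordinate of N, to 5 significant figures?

29.615

A is at the origin; AE is horizontal with |AE| = 27.6 and E on the +x side, so E = (27.600, 0.0000). Tangency of A1 to AE means the radius ME is perpendicular to AE, so M = E + (0, 7) = (27.600, 7.0000). Since MF ⟂ FN (tangency), |MN| = √(7.0² + 28.1²) = 28.959 regardless of where F sits on A1. So N lies on both circle(A, 46.53) and circle(M, 28.959); the above-AE intersection is N = (29.615, 35.889). F is the foot of the tangent from N: F = (34.494, 8.2153).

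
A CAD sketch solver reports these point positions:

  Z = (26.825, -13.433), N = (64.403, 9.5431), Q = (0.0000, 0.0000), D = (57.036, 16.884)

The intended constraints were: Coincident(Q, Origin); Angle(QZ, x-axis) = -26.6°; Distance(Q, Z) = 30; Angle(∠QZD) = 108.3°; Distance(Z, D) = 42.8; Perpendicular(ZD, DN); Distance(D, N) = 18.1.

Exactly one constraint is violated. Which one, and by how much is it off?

Distance(D, N) = 18.1 — off by 7.70.

Q = (0.00, 0.00) ✓; QZ at -26.60° ✓; |QZ| = 30.00 ✓; ∠QZD = 108.3° ✓; |ZD| = 42.80 ✓; ∠(ZD, DN) = 90.00° ✓; |DN| = 10.40 ✗.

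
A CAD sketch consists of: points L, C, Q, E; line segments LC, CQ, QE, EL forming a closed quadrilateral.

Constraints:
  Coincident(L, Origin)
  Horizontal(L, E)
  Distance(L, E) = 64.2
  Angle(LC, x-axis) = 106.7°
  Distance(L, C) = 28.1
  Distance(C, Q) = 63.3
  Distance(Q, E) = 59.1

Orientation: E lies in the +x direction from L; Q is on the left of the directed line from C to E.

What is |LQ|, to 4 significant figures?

74.17

L is at the origin; LE is horizontal with |LE| = 64.2 and E in +x, so E = (64.2, 0). LC runs at 106.7° with |LC| = 28.1, so C = (-8.075, 26.91). Q is determined by |CQ| = 63.3 and |QE| = 59.1 together: it lies at the intersection of circle(C, 63.3) and circle(E, 59.1). With |CE| = 77.12, the foot of the radical line on CE is 41.89 from C and the perpendicular offset is √(63.3² − 41.89²) = 47.45. Taking the left-of-CE solution: Q = (47.75, 56.76).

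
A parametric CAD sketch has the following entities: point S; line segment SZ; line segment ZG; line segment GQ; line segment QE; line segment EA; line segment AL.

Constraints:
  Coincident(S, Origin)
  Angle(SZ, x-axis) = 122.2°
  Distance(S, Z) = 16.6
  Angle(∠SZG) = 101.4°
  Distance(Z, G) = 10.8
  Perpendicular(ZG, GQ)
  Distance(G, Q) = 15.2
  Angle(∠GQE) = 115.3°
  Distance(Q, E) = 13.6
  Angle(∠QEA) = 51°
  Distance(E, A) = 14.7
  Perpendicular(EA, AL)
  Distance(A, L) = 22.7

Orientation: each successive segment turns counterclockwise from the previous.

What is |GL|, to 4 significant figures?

17.94

S is at the origin; SZ runs at 122.2° with length 16.6, so Z = (-8.846, 14.05). ∠SZG = 101.4° gives ZG at -159.2° from the x-axis; with |ZG| = 10.8, G = (-18.94, 10.21). ZG is perpendicular to GQ, so GQ runs at -69.20°; with |GQ| = 15.2, Q = (-13.54, -3.998). ∠GQE = 115.3° gives QE at -4.500° from the x-axis; with |QE| = 13.6, E = (0.01384, -5.065). ∠QEA = 51.0° gives EA at 124.5° from the x-axis; with |EA| = 14.7, A = (-8.312, 7.050). EA is perpendicular to AL, so AL runs at -145.5°; with |AL| = 22.7, L = (-27.02, -5.808). Then |GL| = |L − G| = 17.94.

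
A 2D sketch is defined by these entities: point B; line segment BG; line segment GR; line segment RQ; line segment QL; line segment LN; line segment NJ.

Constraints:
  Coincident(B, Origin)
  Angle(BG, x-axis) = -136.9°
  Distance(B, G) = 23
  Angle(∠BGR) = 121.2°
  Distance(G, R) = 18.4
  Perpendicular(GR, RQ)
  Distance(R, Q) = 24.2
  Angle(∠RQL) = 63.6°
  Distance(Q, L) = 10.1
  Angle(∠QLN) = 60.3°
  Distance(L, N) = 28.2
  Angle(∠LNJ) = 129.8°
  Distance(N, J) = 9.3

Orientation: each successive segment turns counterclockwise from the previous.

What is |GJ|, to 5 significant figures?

42.204

B is at the origin; BG runs at -136.9° with length 23.0, so G = (-16.794, -15.715). ∠BGR = 121.2° gives GR at -78.100° from the x-axis; with |GR| = 18.4, R = (-13.000, -33.720). GR is perpendicular to RQ, so RQ runs at 11.900°; with |RQ| = 24.2, Q = (10.680, -28.730). ∠RQL = 63.6° gives QL at 128.30° from the x-axis; with |QL| = 10.1, L = (4.4206, -20.803). ∠QLN = 60.3° gives LN at -112.00° from the x-axis; with |LN| = 28.2, N = (-6.1433, -46.950). ∠LNJ = 129.8° gives NJ at -61.800° from the x-axis; with |NJ| = 9.3, J = (-1.7486, -55.146). Then |GJ| = |J − G| = 42.204.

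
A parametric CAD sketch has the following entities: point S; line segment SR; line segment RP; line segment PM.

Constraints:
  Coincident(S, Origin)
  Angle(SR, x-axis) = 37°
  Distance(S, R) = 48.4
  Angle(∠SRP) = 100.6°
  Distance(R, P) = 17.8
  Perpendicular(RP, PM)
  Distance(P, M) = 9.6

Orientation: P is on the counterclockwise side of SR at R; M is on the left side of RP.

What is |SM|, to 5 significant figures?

46.423

∠SRP = 100.6°, so RP runs at 37.0° + (180° − 100.6°) = 116.40° from the x-axis; with |RP| = 17.8, P = R + 17.8·(cos 116.40°, sin 116.40°) = (30.739, 45.072). RP ⟂ PM; with |PM| = 9.6 on the left of RP, M = P + 9.6·(-0.89571, -0.44464) = (22.141, 40.803). Then |SM| = |M − S| = 46.423.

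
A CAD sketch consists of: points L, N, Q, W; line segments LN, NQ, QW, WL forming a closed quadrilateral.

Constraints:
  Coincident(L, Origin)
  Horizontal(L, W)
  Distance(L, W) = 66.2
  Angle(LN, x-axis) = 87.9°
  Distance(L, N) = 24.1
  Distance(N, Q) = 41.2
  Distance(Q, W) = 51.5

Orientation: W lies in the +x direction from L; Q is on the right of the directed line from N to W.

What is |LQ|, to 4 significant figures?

21.73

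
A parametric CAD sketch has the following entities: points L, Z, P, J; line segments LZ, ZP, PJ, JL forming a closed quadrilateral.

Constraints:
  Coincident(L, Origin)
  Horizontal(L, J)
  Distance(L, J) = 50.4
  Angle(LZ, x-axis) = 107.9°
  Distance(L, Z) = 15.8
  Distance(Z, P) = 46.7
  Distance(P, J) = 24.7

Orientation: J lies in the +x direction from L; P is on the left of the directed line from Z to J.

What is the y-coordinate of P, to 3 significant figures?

22.9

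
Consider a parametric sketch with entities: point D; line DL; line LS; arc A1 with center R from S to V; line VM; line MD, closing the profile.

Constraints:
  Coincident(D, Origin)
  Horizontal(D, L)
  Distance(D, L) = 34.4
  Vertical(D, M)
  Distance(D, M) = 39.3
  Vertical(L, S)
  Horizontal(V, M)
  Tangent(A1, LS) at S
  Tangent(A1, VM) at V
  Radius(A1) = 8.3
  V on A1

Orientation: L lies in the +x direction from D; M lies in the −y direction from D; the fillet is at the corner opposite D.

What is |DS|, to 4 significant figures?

46.31

The virtual corner opposite D is at (34.40, -39.30). The tangent condition forces RS to be normal to LS and the tangent condition forces RV to be normal to VM, with radius 8.3, so the center R sits 8.3 in from both sides at R = (26.10, -31.00). That places the tangent points at S = (34.40, -31.00) on LS and V = (26.10, -39.30) on VM. Then |DS| = |S − D| = 46.31.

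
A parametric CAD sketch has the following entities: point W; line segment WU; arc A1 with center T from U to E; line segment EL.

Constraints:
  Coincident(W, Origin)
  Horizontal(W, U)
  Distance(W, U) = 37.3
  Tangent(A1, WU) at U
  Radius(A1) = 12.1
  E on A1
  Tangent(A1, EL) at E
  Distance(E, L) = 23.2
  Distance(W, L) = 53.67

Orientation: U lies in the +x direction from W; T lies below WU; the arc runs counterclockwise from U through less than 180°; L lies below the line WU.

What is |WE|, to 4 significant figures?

32.06

Checks: |TE| = 12.10 ✓; ∠(TE, EL) = 90.00° ✓; |EL| = 23.20 ✓; |WL| = 53.67 ✓.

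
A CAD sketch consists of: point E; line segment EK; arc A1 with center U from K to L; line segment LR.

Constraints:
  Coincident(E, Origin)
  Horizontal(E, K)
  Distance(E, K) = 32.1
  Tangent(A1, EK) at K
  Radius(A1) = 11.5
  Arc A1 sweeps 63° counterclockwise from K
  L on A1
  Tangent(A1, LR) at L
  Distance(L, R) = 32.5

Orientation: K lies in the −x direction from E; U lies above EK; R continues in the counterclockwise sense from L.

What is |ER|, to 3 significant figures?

35.9

E is at the origin; EK is horizontal with |EK| = 32.1 and K on the −x side, so K = (-32.1, 0.00). Tangency of A1 to EK means the radius UK is perpendicular to EK, so U = K + (0, 11.5) = (-32.1, 11.5). On A1, K sits at bearing -90° from U; a 63° counterclockwise sweep puts L at bearing -27°, so L = U + 11.5·(cos -27°, sin -27°) = (-21.9, 6.28). The tangent condition forces UL to be normal to LR, so LR runs along (−sin -27°, cos -27°); with |LR| = 32.5, R = (-7.10, 35.2). Then |ER| = |R − E| = 35.9.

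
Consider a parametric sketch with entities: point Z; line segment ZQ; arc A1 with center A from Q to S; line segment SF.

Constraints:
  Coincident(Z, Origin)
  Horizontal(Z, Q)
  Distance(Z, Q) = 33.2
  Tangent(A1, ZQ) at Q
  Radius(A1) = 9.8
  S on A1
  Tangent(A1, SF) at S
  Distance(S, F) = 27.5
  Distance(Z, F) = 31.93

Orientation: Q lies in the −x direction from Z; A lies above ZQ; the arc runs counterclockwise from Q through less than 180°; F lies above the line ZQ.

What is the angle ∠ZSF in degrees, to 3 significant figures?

74.6°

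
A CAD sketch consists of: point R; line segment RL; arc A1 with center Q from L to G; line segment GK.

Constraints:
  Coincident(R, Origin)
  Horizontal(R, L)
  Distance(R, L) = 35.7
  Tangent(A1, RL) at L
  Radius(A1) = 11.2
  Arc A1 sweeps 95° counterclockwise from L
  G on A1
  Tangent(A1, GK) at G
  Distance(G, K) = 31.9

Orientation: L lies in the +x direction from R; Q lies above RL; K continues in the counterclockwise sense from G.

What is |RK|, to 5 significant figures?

62.248

R is at the origin; R and L share the same y with |RL| = 35.7 and L on the +x side, so L = (35.700, 0.0000). Since A1 is tangent to RL there, QL ⟂ RL, so Q = L + (0, 11.2) = (35.700, 11.200). On A1, L sits at bearing -90° from Q; a 95° counterclockwise sweep puts G at bearing 5°, so G = Q + 11.2·(cos 5°, sin 5°) = (46.857, 12.176). A1 meets GK tangentially, so QG is at right angles to GK, so GK runs along (−sin 5°, cos 5°); with |GK| = 31.9, K = (44.077, 43.955). Then |RK| = |K − R| = 62.248.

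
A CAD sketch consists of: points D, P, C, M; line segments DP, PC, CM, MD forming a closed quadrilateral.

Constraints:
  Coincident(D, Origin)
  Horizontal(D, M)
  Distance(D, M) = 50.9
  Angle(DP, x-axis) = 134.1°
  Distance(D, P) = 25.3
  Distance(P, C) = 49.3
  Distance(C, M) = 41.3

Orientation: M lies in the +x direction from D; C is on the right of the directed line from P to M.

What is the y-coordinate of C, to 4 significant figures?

-19.33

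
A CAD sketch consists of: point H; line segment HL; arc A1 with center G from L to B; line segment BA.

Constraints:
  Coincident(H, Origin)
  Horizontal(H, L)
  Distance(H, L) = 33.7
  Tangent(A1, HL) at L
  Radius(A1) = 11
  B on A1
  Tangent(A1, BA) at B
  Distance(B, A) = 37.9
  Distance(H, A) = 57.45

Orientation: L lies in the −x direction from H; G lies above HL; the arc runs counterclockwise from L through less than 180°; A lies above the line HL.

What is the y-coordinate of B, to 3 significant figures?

12.6

Checks: ∠(GL, LH) = 90.00° ✓; |GL| = 11.00 ✓; |GB| = 11.00 ✓; ∠(GB, BA) = 90.00° ✓; |BA| = 37.90 ✓; |HA| = 57.45 ✓.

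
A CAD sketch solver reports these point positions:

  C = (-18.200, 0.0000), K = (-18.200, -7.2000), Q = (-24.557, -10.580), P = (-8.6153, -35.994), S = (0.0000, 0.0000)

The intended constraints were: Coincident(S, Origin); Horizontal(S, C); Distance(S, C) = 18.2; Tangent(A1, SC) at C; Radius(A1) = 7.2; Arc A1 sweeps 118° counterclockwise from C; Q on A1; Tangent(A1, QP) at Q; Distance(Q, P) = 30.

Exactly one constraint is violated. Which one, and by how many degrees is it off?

Tangent(A1, QP) at Q — off by 4.10°.

S = (0.00, 0.00) ✓; S.y = 0.00, C.y = 0.00 ✓; |SC| = 18.20 ✓; ∠(KC, CS) = 90.00° ✓; |KC| = 7.200 ✓; bearing(K→Q) − bearing(K→C) = 118.0° ✓; |KQ| = 7.200 ✓; ∠(KQ, QP) = 85.90° ✗; |QP| = 30.00 ✓.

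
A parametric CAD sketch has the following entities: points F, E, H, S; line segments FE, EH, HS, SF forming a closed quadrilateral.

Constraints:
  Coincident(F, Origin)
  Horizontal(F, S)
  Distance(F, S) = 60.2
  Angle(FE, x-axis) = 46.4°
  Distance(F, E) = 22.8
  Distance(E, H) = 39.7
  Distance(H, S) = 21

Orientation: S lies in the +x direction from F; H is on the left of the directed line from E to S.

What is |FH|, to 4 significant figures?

58.88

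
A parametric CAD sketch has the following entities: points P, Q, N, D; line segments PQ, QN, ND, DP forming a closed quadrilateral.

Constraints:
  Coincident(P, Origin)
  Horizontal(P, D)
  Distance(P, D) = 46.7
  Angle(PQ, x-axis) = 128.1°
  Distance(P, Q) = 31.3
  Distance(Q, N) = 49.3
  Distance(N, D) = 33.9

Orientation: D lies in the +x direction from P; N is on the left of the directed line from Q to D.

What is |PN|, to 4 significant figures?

41.81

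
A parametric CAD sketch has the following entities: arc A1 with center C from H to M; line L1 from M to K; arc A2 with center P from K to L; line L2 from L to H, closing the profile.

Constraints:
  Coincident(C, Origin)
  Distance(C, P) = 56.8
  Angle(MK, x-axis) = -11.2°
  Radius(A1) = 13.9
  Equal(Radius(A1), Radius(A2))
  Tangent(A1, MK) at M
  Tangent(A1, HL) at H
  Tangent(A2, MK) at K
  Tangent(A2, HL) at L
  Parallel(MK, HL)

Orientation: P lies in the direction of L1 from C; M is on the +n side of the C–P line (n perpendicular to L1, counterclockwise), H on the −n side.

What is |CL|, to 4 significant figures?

58.48

Tangency of A1 to both parallel lines with radius 13.9 puts M and H at C ± 13.9·n: M = (2.700, 13.64), H = (-2.700, -13.64). Equal radii place K and L the same way about P: K = P + 13.9·n = (58.42, 2.603), L = P − 13.9·n = (53.02, -24.67). Then |CL| = |L − C| = 58.48.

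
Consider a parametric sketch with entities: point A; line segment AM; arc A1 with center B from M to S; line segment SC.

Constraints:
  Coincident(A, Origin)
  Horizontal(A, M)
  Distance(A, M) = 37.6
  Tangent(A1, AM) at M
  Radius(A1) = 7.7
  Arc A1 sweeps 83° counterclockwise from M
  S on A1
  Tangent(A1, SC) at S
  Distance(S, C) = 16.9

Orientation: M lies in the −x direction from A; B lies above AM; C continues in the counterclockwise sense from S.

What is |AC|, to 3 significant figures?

36.5

A is at the origin; AM is horizontal with |AM| = 37.6 and M on the −x side, so M = (-37.6, 0.00). The tangent condition forces BM to be normal to AM, so B = M + (0, 7.7) = (-37.6, 7.70). On A1, M sits at bearing -90° from B; an 83° counterclockwise sweep puts S at bearing -7°, so S = B + 7.7·(cos -7°, sin -7°) = (-30.0, 6.76). The tangent condition forces BS to be normal to SC, so SC runs along (−sin -7°, cos -7°); with |SC| = 16.9, C = (-27.9, 23.5). Then |AC| = |C − A| = 36.5.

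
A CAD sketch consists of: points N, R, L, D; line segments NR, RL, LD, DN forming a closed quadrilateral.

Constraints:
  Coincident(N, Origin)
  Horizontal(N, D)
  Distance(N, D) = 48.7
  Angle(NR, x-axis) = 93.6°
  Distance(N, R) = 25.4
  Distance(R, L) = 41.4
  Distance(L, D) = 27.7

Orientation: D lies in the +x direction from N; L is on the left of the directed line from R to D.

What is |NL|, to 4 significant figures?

47.66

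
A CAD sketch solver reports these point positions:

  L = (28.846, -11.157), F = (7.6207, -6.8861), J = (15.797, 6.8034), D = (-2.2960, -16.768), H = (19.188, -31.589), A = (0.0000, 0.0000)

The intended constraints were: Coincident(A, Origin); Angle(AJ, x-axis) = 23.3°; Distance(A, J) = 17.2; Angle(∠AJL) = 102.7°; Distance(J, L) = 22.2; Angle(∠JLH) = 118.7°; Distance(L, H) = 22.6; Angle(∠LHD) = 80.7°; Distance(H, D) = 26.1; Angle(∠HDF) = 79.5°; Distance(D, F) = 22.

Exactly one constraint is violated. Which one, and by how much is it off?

Distance(D, F) = 22 — off by 8.00.

A = (0.00, 0.00) ✓; AJ at 23.30° ✓; |AJ| = 17.20 ✓; ∠AJL = 102.7° ✓; |JL| = 22.20 ✓; ∠JLH = 118.7° ✓; |LH| = 22.60 ✓; ∠LHD = 80.70° ✓; |HD| = 26.10 ✓; ∠HDF = 79.50° ✓; |DF| = 14.00 ✗.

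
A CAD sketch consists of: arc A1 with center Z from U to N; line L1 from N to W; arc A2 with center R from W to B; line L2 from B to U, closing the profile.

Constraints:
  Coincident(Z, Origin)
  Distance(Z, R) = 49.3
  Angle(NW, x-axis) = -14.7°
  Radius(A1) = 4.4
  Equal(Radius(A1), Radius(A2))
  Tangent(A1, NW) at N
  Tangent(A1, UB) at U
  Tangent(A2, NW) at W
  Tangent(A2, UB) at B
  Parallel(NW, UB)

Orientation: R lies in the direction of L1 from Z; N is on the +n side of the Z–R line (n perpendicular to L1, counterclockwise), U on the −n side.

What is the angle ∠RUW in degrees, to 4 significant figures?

5.021°

The slot axis is L1's direction at -14.7°, so u = (cos -14.7°, sin -14.7°) = (0.9673, -0.2538) and n = (−sin -14.7°, cos -14.7°) = (0.2538, 0.9673). Z is at the origin and R lies 49.3 along u from Z, so R = 49.3·u = (47.69, -12.51). Tangency of A1 to both parallel lines with radius 4.4 puts N and U at Z ± 4.4·n: N = (1.117, 4.256), U = (-1.117, -4.256). Equal radii place W and B the same way about R: W = R + 4.4·n = (48.80, -8.254), B = R − 4.4·n = (46.57, -16.77). Then cos ∠RUW = UR·UW / (|UR||UW|), giving 5.021°.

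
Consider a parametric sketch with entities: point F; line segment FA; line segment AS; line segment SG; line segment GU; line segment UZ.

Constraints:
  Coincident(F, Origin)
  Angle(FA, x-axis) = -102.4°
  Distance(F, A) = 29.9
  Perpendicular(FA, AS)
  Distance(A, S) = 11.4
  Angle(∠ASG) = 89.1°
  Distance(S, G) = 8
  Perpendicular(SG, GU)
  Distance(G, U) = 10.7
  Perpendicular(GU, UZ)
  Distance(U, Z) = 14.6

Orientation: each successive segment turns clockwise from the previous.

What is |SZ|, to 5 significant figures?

12.572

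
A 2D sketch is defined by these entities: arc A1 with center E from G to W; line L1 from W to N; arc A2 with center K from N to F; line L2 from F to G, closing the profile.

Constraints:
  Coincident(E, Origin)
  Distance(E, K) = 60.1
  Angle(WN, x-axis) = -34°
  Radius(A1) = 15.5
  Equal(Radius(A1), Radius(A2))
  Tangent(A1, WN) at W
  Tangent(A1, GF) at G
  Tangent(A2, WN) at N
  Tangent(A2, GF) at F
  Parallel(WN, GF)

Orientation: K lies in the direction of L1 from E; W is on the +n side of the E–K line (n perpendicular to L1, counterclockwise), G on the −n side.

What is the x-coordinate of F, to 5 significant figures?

41.158

The slot axis is L1's direction at -34.0°, so u = (cos -34.0°, sin -34.0°) = (0.82904, -0.55919) and n = (−sin -34.0°, cos -34.0°) = (0.55919, 0.82904). E is at the origin and K lies 60.1 along u from E, so K = 60.1·u = (49.825, -33.607). Tangency of A1 to both parallel lines with radius 15.5 puts W and G at E ± 15.5·n: W = (8.6675, 12.850), G = (-8.6675, -12.850). Equal radii place N and F the same way about K: N = K + 15.5·n = (58.493, -20.757), F = K − 15.5·n = (41.158, -46.458). So F.x = 41.158.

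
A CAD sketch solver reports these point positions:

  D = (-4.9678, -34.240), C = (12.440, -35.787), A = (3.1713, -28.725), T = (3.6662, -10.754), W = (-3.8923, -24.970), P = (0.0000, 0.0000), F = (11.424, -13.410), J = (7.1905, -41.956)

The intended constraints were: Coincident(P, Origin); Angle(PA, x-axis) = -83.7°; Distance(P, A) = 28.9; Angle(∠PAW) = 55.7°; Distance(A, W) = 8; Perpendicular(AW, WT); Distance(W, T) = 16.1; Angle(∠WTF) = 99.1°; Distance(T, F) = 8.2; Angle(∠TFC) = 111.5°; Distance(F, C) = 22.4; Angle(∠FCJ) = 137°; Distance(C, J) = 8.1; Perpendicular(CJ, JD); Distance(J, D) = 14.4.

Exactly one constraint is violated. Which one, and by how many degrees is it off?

Perpendicular(CJ, JD) — off by 8.00°.

P = (0.00, 0.00) ✓; PA at -83.70° ✓; |PA| = 28.90 ✓; ∠PAW = 55.70° ✓; |AW| = 8.000 ✓; ∠(AW, WT) = 90.00° ✓; |WT| = 16.10 ✓; ∠WTF = 99.10° ✓; |TF| = 8.200 ✓; ∠TFC = 111.5° ✓; |FC| = 22.40 ✓; ∠FCJ = 137.0° ✓; |CJ| = 8.100 ✓; ∠(CJ, JD) = 82.00° ✗; |JD| = 14.40 ✓.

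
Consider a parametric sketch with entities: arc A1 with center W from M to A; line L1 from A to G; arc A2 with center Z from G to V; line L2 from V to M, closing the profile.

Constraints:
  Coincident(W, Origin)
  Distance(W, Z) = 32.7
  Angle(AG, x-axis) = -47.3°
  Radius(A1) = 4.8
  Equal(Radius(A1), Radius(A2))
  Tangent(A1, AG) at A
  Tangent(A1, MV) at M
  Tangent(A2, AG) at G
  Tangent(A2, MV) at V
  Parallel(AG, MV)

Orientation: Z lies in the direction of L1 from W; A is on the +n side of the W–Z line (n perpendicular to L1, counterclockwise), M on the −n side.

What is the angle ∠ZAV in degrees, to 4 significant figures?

8.010°

The slot axis is L1's direction at -47.3°, so u = (cos -47.3°, sin -47.3°) = (0.6782, -0.7349) and n = (−sin -47.3°, cos -47.3°) = (0.7349, 0.6782). W is at the origin and Z lies 32.7 along u from W, so Z = 32.7·u = (22.18, -24.03). Tangency of A1 to both parallel lines with radius 4.8 puts A and M at W ± 4.8·n: A = (3.528, 3.255), M = (-3.528, -3.255). Equal radii place G and V the same way about Z: G = Z + 4.8·n = (25.70, -20.78), V = Z − 4.8·n = (18.65, -27.29). Then cos ∠ZAV = AZ·AV / (|AZ||AV|), giving 8.010°.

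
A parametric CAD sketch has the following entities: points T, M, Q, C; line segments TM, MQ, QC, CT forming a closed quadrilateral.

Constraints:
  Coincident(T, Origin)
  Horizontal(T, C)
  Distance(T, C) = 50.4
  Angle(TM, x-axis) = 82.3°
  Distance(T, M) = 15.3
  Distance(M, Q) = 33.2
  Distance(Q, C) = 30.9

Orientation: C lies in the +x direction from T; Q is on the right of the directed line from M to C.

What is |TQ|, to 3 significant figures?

24.6

Checks: |MQ| = 33.20 ✓; |QC| = 30.90 ✓.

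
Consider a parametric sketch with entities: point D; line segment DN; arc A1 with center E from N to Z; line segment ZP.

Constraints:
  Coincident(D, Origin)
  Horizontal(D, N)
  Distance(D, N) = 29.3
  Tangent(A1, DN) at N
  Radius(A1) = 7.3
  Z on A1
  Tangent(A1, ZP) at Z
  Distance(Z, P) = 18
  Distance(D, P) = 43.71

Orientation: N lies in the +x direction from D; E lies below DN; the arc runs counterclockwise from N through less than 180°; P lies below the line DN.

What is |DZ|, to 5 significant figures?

26.578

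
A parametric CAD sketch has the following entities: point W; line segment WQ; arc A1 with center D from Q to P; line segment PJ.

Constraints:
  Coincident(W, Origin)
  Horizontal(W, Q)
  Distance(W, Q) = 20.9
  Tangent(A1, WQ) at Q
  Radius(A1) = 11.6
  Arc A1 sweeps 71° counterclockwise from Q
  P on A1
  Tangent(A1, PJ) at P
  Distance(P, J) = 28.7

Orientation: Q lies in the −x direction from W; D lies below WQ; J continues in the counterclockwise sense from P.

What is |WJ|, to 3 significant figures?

54.0

On A1, Q sits at bearing 90° from D; a 71° counterclockwise sweep puts P at bearing 161°, so P = D + 11.6·(cos 161°, sin 161°) = (-31.9, -7.82). A1 meets PJ tangentially, so DP is at right angles to PJ, so PJ runs along (−sin 161°, cos 161°); with |PJ| = 28.7, J = (-41.2, -35.0). Then |WJ| = |J − W| = 54.0.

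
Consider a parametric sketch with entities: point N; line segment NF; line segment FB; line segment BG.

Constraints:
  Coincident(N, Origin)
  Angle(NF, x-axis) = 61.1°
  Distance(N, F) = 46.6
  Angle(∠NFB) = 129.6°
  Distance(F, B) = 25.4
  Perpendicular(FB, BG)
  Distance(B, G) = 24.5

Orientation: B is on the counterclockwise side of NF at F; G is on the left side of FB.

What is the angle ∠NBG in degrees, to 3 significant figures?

56.9°

∠NFB = 129.6°, so FB runs at 61.1° + (180° − 129.6°) = 112° from the x-axis; with |FB| = 25.4, B = F + 25.4·(cos 112°, sin 112°) = (13.2, 64.4). FB ⟂ BG; with |BG| = 24.5 on the left of FB, G = B + 24.5·(-0.930, -0.367) = (-9.58, 55.4). Then cos ∠NBG = BN·BG / (|BN||BG|), giving 56.9°.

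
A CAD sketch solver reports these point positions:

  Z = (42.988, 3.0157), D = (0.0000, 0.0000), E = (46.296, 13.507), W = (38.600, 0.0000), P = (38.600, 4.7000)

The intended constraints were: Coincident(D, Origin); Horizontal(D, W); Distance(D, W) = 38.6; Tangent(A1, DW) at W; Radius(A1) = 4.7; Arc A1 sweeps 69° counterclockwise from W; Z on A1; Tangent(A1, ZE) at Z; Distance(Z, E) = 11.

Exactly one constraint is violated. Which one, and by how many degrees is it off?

Tangent(A1, ZE) at Z — off by 3.50°.

D = (0.00, 0.00) ✓; D.y = 0.00, W.y = 0.00 ✓; |DW| = 38.60 ✓; ∠(PW, WD) = 90.00° ✓; |PW| = 4.700 ✓; bearing(P→Z) − bearing(P→W) = 69.00° ✓; |PZ| = 4.700 ✓; ∠(PZ, ZE) = 86.50° ✗; |ZE| = 11.00 ✓.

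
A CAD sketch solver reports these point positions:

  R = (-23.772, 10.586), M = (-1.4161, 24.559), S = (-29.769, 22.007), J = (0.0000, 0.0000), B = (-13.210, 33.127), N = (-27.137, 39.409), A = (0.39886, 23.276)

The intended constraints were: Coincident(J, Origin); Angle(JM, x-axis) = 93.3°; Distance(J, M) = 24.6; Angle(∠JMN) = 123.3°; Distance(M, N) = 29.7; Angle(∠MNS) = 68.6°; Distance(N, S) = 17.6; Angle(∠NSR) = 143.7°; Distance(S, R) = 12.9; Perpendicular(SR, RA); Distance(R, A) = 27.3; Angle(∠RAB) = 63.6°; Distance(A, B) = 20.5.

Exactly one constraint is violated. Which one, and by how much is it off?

Distance(A, B) = 20.5 — off by 3.70.

J = (0.00, 0.00) ✓; JM at 93.30° ✓; |JM| = 24.60 ✓; ∠JMN = 123.3° ✓; |MN| = 29.70 ✓; ∠MNS = 68.60° ✓; |NS| = 17.60 ✓; ∠NSR = 143.7° ✓; |SR| = 12.90 ✓; ∠(SR, RA) = 90.00° ✓; |RA| = 27.30 ✓; ∠RAB = 63.60° ✓; |AB| = 16.80 ✗.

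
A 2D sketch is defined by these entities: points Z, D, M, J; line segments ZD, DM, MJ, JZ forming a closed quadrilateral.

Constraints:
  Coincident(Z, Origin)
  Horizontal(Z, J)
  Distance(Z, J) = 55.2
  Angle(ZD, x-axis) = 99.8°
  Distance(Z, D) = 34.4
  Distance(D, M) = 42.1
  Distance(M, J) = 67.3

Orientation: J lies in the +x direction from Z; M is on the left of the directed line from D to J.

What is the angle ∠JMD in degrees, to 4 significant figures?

75.44°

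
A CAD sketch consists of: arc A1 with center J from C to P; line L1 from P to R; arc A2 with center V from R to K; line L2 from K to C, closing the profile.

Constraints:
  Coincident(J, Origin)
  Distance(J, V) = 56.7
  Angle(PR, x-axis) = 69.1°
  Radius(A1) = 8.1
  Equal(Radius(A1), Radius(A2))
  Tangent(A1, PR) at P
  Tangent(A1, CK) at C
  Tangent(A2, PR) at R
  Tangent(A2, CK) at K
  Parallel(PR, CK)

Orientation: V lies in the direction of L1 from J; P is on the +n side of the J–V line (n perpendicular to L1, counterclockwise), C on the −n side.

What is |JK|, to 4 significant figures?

57.28

The slot axis is L1's direction at 69.1°, so u = (cos 69.1°, sin 69.1°) = (0.3567, 0.9342) and n = (−sin 69.1°, cos 69.1°) = (-0.9342, 0.3567). J is at the origin and V lies 56.7 along u from J, so V = 56.7·u = (20.23, 52.97). Tangency of A1 to both parallel lines with radius 8.1 puts P and C at J ± 8.1·n: P = (-7.567, 2.890), C = (7.567, -2.890). Equal radii place R and K the same way about V: R = V + 8.1·n = (12.66, 55.86), K = V − 8.1·n = (27.79, 50.08). Then |JK| = |K − J| = 57.28.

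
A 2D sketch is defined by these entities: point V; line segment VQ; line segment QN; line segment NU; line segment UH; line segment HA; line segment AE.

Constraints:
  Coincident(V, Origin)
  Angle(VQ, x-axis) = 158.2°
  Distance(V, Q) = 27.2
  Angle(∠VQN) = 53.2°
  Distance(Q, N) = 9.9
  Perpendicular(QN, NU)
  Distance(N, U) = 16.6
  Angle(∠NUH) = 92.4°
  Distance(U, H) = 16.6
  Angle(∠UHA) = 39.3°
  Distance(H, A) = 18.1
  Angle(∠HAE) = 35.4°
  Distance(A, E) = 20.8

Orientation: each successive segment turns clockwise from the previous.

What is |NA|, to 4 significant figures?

6.086

∠NUH = 92.4° gives UH at -146.2° from the x-axis; with |UH| = 16.6, H = (-21.95, -8.144). ∠UHA = 39.3° gives HA at 73.10° from the x-axis; with |HA| = 18.1, A = (-16.69, 9.174). Then |NA| = |A − N| = 6.086.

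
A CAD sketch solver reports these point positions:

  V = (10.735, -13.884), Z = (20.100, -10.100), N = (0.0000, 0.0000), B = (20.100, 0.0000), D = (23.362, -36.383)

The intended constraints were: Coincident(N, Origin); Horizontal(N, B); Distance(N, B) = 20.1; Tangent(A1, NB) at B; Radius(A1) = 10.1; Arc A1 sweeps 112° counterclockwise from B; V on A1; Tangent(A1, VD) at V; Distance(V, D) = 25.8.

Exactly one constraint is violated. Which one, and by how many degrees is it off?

Tangent(A1, VD) at V — off by 7.30°.

N = (0.00, 0.00) ✓; N.y = 0.00, B.y = 0.00 ✓; |NB| = 20.10 ✓; ∠(ZB, BN) = 90.00° ✓; |ZB| = 10.10 ✓; bearing(Z→V) − bearing(Z→B) = 112.0° ✓; |ZV| = 10.10 ✓; ∠(ZV, VD) = 82.70° ✗; |VD| = 25.80 ✓.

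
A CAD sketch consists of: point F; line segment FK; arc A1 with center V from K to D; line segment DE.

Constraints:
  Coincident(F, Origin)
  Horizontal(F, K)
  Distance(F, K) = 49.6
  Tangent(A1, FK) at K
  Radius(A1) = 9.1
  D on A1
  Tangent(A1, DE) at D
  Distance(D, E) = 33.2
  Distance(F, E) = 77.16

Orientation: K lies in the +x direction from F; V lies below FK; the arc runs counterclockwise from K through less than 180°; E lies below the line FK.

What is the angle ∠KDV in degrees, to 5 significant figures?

22.599°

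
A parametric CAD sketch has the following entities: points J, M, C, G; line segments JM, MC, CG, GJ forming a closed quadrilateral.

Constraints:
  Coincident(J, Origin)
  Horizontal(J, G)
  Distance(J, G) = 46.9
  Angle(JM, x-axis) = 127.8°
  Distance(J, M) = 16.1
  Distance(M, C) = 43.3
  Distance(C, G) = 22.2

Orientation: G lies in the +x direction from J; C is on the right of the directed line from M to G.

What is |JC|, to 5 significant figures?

28.803

J is at the origin; J and G share the same y with |JG| = 46.9 and G in +x, so G = (46.9, 0). JM runs at 127.8° with |JM| = 16.1, so M = (-9.8678, 12.721). C is determined by |MC| = 43.3 and |CG| = 22.2 together: it lies at the intersection of circle(M, 43.3) and circle(G, 22.2). With |MG| = 58.176, the foot of the radical line on MG is 40.966 from M and the perpendicular offset is √(43.3² − 40.966²) = 14.024. Taking the right-of-MG solution: C = (27.040, -9.9211).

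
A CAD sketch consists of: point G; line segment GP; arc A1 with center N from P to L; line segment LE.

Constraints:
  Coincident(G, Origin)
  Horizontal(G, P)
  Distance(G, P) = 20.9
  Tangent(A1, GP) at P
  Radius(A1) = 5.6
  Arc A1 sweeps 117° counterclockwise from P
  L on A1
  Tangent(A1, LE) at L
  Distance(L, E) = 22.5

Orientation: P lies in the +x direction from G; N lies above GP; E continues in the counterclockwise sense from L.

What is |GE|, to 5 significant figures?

32.255

G is at the origin; G and P share the same y with |GP| = 20.9 and P on the +x side, so P = (20.900, 0.0000). Since A1 is tangent to GP there, NP ⟂ GP, so N = P + (0, 5.6) = (20.900, 5.6000). On A1, P sits at bearing -90° from N; a 117° counterclockwise sweep puts L at bearing 27°, so L = N + 5.6·(cos 27°, sin 27°) = (25.890, 8.1423). The tangent condition forces NL to be normal to LE, so LE runs along (−sin 27°, cos 27°); with |LE| = 22.5, E = (15.675, 28.190). Then |GE| = |E − G| = 32.255.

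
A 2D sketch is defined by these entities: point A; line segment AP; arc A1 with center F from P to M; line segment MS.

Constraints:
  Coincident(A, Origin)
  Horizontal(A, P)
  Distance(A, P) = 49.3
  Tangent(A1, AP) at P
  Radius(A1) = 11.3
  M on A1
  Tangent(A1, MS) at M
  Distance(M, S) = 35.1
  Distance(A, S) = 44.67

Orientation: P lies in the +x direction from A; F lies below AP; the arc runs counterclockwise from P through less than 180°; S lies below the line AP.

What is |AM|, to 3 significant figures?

39.7

Checks: |FM| = 11.30 ✓; ∠(FM, MS) = 90.00° ✓; |MS| = 35.10 ✓; |AS| = 44.67 ✓.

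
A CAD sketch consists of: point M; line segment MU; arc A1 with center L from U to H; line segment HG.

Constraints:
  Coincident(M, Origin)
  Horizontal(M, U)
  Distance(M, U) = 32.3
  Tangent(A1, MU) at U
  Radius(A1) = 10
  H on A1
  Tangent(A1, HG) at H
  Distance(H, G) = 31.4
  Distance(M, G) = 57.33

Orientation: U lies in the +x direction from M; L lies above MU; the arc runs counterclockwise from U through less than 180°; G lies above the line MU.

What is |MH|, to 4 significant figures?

43.68

M is at the origin; M and U share the same y with |MU| = 32.3 and U on the +x side, so U = (32.30, 0.000). The tangent condition forces LU to be normal to MU, so L = U + (0, 10) = (32.30, 10.00). Since LH ⟂ HG (tangency), |LG| = √(10.0² + 31.4²) = 32.95 regardless of where H sits on A1. So G lies on both circle(M, 57.33) and circle(L, 32.95); the above-MU intersection is G = (38.66, 42.33). H is the foot of the tangent from G: H = (42.23, 11.14).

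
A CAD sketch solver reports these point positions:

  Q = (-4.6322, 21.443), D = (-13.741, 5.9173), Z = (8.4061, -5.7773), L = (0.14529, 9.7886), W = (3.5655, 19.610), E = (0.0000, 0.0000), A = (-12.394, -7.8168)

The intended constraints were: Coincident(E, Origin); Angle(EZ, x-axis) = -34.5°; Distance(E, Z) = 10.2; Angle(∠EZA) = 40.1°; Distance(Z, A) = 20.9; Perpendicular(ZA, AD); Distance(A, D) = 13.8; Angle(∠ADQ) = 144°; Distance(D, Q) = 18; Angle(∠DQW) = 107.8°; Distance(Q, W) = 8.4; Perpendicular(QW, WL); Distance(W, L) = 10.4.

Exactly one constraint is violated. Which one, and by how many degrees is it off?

Perpendicular(QW, WL) — off by 6.60°.

E = (0.00, 0.00) ✓; EZ at -34.50° ✓; |EZ| = 10.20 ✓; ∠EZA = 40.10° ✓; |ZA| = 20.90 ✓; ∠(ZA, AD) = 90.00° ✓; |AD| = 13.80 ✓; ∠ADQ = 144.0° ✓; |DQ| = 18.00 ✓; ∠DQW = 107.8° ✓; |QW| = 8.400 ✓; ∠(QW, WL) = 96.60° ✗; |WL| = 10.40 ✓.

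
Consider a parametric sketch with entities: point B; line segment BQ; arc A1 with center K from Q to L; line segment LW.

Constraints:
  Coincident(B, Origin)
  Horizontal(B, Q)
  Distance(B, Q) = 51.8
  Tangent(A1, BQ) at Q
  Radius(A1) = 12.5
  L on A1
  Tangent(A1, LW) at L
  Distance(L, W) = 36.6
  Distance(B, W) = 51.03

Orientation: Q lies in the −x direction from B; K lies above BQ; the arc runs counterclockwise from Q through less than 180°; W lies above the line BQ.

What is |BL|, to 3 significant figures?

40.9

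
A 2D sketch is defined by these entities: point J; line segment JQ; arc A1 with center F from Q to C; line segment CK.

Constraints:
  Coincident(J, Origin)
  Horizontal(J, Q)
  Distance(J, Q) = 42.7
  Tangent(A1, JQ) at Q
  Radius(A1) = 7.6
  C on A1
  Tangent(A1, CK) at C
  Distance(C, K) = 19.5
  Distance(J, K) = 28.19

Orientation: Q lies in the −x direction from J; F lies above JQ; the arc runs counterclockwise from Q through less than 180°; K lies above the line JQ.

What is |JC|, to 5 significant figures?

37.473

J is at the origin; JQ is horizontal with |JQ| = 42.7 and Q on the −x side, so Q = (-42.700, 0.0000). A1 meets JQ tangentially, so FQ is at right angles to JQ, so F = Q + (0, 7.6) = (-42.700, 7.6000). Since FC ⟂ CK (tangency), |FK| = √(7.6² + 19.5²) = 20.929 regardless of where C sits on A1. So K lies on both circle(J, 28.19) and circle(F, 20.929); the above-JQ intersection is K = (-23.407, 15.710). C is the foot of the tangent from K: C = (-37.412, 2.1416).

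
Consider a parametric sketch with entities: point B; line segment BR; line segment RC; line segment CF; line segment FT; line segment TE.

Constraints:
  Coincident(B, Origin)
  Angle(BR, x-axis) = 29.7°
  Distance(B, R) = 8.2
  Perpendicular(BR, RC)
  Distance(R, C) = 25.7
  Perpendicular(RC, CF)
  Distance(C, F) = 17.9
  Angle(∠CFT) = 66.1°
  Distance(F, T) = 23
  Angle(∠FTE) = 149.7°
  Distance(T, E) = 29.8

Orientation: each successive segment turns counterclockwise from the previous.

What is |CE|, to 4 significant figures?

41.50

∠CFT = 66.1° gives FT at -36.40° from the x-axis; with |FT| = 23.0, T = (-2.646, 3.869). ∠FTE = 149.7° gives TE at -6.100° from the x-axis; with |TE| = 29.8, E = (26.98, 0.7026). Then |CE| = |E − C| = 41.50.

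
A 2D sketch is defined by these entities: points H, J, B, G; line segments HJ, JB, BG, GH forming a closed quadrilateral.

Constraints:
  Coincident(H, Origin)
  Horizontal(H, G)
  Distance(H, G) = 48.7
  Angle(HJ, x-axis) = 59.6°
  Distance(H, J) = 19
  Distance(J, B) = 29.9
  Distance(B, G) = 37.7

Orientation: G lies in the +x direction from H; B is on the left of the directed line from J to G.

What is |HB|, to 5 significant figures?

48.016

Checks: |JB| = 29.90 ✓; |BG| = 37.70 ✓.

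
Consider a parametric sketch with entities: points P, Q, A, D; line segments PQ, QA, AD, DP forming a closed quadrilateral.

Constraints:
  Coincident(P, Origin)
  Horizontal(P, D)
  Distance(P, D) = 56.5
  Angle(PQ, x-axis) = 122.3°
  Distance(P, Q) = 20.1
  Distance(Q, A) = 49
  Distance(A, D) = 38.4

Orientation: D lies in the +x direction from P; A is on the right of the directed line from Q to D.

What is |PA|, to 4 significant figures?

29.53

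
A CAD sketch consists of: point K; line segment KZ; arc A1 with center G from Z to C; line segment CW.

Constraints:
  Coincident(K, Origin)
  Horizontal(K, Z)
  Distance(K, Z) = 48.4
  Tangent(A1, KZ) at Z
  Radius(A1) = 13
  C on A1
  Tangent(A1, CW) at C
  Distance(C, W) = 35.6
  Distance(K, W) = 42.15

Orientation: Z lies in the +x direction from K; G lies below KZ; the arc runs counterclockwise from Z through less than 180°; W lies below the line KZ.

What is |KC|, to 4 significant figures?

37.69

K is at the origin; K and Z share the same y with |KZ| = 48.4 and Z on the +x side, so Z = (48.40, 0.000). A1 meets KZ tangentially, so GZ is at right angles to KZ, so G = Z + (0, -13) = (48.40, -13.00). Since GC ⟂ CW (tangency), |GW| = √(13.0² + 35.6²) = 37.90 regardless of where C sits on A1. So W lies on both circle(K, 42.15) and circle(G, 37.90); the below-KZ intersection is W = (19.41, -37.41). C is the foot of the tangent from W: C = (37.12, -6.532).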